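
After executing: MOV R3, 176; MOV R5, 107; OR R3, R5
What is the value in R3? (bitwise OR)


Register state trace:
  MOV R3, 176  → R3 = 176 (0b10110000)
  MOV R5, 107  → R5 = 107 (0b01101011)
  OR R3, R5   → R3 = 176 OR 107 = 251 (0b11111011)
Final: R3 = 251

251


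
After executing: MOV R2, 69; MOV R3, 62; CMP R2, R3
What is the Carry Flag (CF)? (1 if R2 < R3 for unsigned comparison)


Register state trace:
  MOV R2, 69  → R2 = 69
  MOV R3, 62  → R3 = 62
  CMP R2, R3  → unsigned 69 - 62: no borrow
  69 >= 62, so CF = 0
CF = 0

0


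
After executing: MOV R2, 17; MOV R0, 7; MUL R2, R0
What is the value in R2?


Register state trace:
  MOV R2, 17  → R2 = 17
  MOV R0, 7  → R0 = 7
  MUL R2, R0  → R2 = 17 * 7 = 119
Final: R2 = 119

119


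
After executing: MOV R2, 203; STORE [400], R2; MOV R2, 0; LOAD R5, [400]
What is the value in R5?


Register and memory trace:
  MOV R2, 203  → R2 = 203
  STORE [400], R2  → mem[400] = 203
  MOV R2, 0  → R2 = 0
  LOAD R5, [400]  → R5 = mem[400] = 203
Final: R5 = 203

203


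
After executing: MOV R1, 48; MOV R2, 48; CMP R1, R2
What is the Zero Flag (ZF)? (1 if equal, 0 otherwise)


Register state trace:
  MOV R1, 48  → R1 = 48
  MOV R2, 48  → R2 = 48
  CMP R1, R2  → computes 48 - 48 = 0
  Result is zero, so values are equal
ZF = 1

1


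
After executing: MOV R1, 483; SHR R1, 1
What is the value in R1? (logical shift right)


Register state trace:
  MOV R1, 483  → R1 = 483
  SHR R1, 1  → R1 = 483 >> 1 = 483 // 2^1 = 241
Final: R1 = 241

241


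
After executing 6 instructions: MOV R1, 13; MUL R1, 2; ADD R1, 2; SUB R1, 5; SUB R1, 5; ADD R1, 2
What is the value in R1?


Register state trace:
  MOV R1, 13  → R1 = 13
  MUL R1, 2  → R1 = 13 * 2 = 26
  ADD R1, 2  → R1 = 26 + 2 = 28
  SUB R1, 5  → R1 = 28 - 5 = 23
  SUB R1, 5  → R1 = 23 - 5 = 18
  ADD R1, 2  → R1 = 18 + 2 = 20
Final: R1 = 20

20


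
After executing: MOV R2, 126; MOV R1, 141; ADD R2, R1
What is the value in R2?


Register state trace:
  MOV R2, 126  → R2 = 126
  MOV R1, 141  → R1 = 141
  ADD R2, R1  → R2 = 126 + 141 = 267
Final: R2 = 267

267


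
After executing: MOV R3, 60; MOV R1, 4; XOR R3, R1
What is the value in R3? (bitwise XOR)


Register state trace:
  MOV R3, 60  → R3 = 60 (0b00111100)
  MOV R1, 4  → R1 = 4 (0b00000100)
  XOR R3, R1  → R3 = 60 XOR 4 = 56 (0b00111000)
Final: R3 = 56

56


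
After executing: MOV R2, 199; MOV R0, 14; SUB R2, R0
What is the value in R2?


Register state trace:
  MOV R2, 199  → R2 = 199
  MOV R0, 14  → R0 = 14
  SUB R2, R0  → R2 = 199 - 14 = 185
Final: R2 = 185

185


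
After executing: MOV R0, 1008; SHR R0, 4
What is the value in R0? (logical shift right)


Register state trace:
  MOV R0, 1008  → R0 = 1008
  SHR R0, 4  → R0 = 1008 >> 4 = 1008 // 2^4 = 63
Final: R0 = 63

63


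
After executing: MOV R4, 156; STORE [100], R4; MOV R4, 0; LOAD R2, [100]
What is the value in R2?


Register and memory trace:
  MOV R4, 156  → R4 = 156
  STORE [100], R4  → mem[100] = 156
  MOV R4, 0  → R4 = 0
  LOAD R2, [100]  → R2 = mem[100] = 156
Final: R2 = 156

156


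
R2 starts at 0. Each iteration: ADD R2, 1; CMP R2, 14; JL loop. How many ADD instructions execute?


Loop trace (R2 starts at 0, target 14, step 1):
  ADD #1: R2 = 0 + 1 = 1  → 1 < 14, loop
  ADD #2: R2 = 1 + 1 = 2  → 2 < 14, loop
  ADD #3: R2 = 2 + 1 = 3  → 3 < 14, loop
  ADD #4: R2 = 3 + 1 = 4  → 4 < 14, loop
  ADD #5: R2 = 4 + 1 = 5  → 5 < 14, loop
  ADD #6: R2 = 5 + 1 = 6  → 6 < 14, loop
  ADD #7: R2 = 6 + 1 = 7  → 7 < 14, loop
  ADD #8: R2 = 7 + 1 = 8  → 8 < 14, loop
  ADD #9: R2 = 8 + 1 = 9  → 9 < 14, loop
  ADD #10: R2 = 9 + 1 = 10  → 10 < 14, loop
  ADD #11: R2 = 10 + 1 = 11  → 11 < 14, loop
  ADD #12: R2 = 11 + 1 = 12  → 12 < 14, loop
  ADD #13: R2 = 12 + 1 = 13  → 13 < 14, loop
  ADD #14: R2 = 13 + 1 = 14  → 14 >= 14, exit
Total ADD instructions: 14

14


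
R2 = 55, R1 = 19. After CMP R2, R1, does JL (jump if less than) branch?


Trace:
  R2 = 55, R1 = 19
  CMP R2, R1  → compares 55 vs 19
  JL checks: is 55 less than 19?
  55 > 19, so condition is false
Branch taken: No

No


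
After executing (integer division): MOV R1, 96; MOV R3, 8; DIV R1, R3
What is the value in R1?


Register state trace:
  MOV R1, 96  → R1 = 96
  MOV R3, 8  → R3 = 8
  DIV R1, R3  → R1 = 96 // 8 = 12
Final: R1 = 12

12


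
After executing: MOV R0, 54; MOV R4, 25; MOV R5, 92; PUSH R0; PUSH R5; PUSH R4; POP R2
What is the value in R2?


Stack trace (top is rightmost):
  MOV R0, 54  → R0 = 54
  MOV R4, 25  → R4 = 25
  MOV R5, 92  → R5 = 92
  PUSH R0  → stack: [54]
  PUSH R5  → stack: [54, 92]
  PUSH R4  → stack: [54, 92, 25]
  POP R2  → R2 = 25, stack: [54, 92]
Final: R2 = 25

25


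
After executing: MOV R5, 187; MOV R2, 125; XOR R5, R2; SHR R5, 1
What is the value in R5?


Register state trace:
  MOV R5, 187  → R5 = 187 (0b10111011)
  MOV R2, 125  → R2 = 125 (0b01111101)
  XOR R5, R2  → R5 = 187 XOR 125 = 198 (0b11000110)
  SHR R5, 1  → R5 = 198 >> 1 = 99
Final: R5 = 99

99


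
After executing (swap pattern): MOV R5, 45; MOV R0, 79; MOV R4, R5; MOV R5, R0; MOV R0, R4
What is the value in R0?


Register state trace (swap pattern):
  MOV R5, 45  → R5 = 45
  MOV R0, 79  → R0 = 79
  MOV R4, R5  → R4 = 45  (save R5)
  MOV R5, R0  → R5 = 79  (R5 gets R0's value)
  MOV R0, R4  → R0 = 45  (R0 gets saved value)
Final: R0 = 45

45


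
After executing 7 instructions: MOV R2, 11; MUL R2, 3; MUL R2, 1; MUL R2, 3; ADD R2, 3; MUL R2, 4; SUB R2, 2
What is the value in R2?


Register state trace:
  MOV R2, 11  → R2 = 11
  MUL R2, 3  → R2 = 11 * 3 = 33
  MUL R2, 1  → R2 = 33 * 1 = 33
  MUL R2, 3  → R2 = 33 * 3 = 99
  ADD R2, 3  → R2 = 99 + 3 = 102
  MUL R2, 4  → R2 = 102 * 4 = 408
  SUB R2, 2  → R2 = 408 - 2 = 406
Final: R2 = 406

406


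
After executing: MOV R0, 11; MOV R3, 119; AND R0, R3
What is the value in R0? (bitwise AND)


Register state trace:
  MOV R0, 11  → R0 = 11 (0b00001011)
  MOV R3, 119  → R3 = 119 (0b01110111)
  AND R0, R3  → R0 = 11 AND 119 = 3 (0b00000011)
Final: R0 = 3

3


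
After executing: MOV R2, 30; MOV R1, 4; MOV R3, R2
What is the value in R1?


Register state trace:
  MOV R2, 30  → R2 = 30
  MOV R1, 4  → R1 = 4
  MOV R3, R2  → R3 = 30
Final: R1 = 4

4


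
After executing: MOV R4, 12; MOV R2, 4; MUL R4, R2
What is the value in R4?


Register state trace:
  MOV R4, 12  → R4 = 12
  MOV R2, 4  → R2 = 4
  MUL R4, R2  → R4 = 12 * 4 = 48
Final: R4 = 48

48


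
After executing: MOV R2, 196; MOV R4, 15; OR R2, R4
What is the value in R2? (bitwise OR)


Register state trace:
  MOV R2, 196  → R2 = 196 (0b11000100)
  MOV R4, 15  → R4 = 15 (0b00001111)
  OR R2, R4   → R2 = 196 OR 15 = 207 (0b11001111)
Final: R2 = 207

207


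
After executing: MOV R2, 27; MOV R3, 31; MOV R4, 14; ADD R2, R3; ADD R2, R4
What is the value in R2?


Register state trace:
  MOV R2, 27  → R2 = 27
  MOV R3, 31  → R3 = 31
  MOV R4, 14  → R4 = 14
  ADD R2, R3  → R2 = 27 + 31 = 58
  ADD R2, R4  → R2 = 58 + 14 = 72
Final: R2 = 72

72


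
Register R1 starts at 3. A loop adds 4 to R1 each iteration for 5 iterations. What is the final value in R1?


Starting value: R1 = 3
  Iter 1: R1 = 3 + 4 = 7
  Iter 2: R1 = 7 + 4 = 11
  Iter 3: R1 = 11 + 4 = 15
  Iter 4: R1 = 15 + 4 = 19
  Iter 5: R1 = 19 + 4 = 23
Final: R1 = 23

23


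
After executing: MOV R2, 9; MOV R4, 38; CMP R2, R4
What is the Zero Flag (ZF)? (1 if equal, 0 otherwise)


Register state trace:
  MOV R2, 9  → R2 = 9
  MOV R4, 38  → R4 = 38
  CMP R2, R4  → computes 9 - 38 = -29
  Result is nonzero, so values are not equal
ZF = 0

0


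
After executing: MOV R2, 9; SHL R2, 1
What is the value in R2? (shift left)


Register state trace:
  MOV R2, 9  → R2 = 9
  SHL R2, 1  → R2 = 9 << 1 = 9 * 2^1 = 18
Final: R2 = 18

18


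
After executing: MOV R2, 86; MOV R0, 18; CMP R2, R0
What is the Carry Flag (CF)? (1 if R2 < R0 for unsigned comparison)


Register state trace:
  MOV R2, 86  → R2 = 86
  MOV R0, 18  → R0 = 18
  CMP R2, R0  → unsigned 86 - 18: no borrow
  86 >= 18, so CF = 0
CF = 0

0


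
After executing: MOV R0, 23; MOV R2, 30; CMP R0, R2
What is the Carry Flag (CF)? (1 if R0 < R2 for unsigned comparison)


Register state trace:
  MOV R0, 23  → R0 = 23
  MOV R2, 30  → R2 = 30
  CMP R0, R2  → unsigned 23 - 30: borrow occurs
  23 < 30, so CF = 1
CF = 1

1


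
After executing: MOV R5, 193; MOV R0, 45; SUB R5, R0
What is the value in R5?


Register state trace:
  MOV R5, 193  → R5 = 193
  MOV R0, 45  → R0 = 45
  SUB R5, R0  → R5 = 193 - 45 = 148
Final: R5 = 148

148


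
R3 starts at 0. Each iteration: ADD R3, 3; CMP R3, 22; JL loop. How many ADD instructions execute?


Loop trace (R3 starts at 0, target 22, step 3):
  ADD #1: R3 = 0 + 3 = 3  → 3 < 22, loop
  ADD #2: R3 = 3 + 3 = 6  → 6 < 22, loop
  ADD #3: R3 = 6 + 3 = 9  → 9 < 22, loop
  ADD #4: R3 = 9 + 3 = 12  → 12 < 22, loop
  ADD #5: R3 = 12 + 3 = 15  → 15 < 22, loop
  ADD #6: R3 = 15 + 3 = 18  → 18 < 22, loop
  ADD #7: R3 = 18 + 3 = 21  → 21 < 22, loop
  ADD #8: R3 = 21 + 3 = 24  → 24 >= 22, exit
Total ADD instructions: 8

8


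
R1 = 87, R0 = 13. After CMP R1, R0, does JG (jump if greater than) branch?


Trace:
  R1 = 87, R0 = 13
  CMP R1, R0  → compares 87 vs 13
  JG checks: is 87 greater than 13?
  87 > 13, so condition is true
Branch taken: Yes

Yes


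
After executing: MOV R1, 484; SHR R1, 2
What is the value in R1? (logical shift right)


Register state trace:
  MOV R1, 484  → R1 = 484
  SHR R1, 2  → R1 = 484 >> 2 = 484 // 2^2 = 121
Final: R1 = 121

121


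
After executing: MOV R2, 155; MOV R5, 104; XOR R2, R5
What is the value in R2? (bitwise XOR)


Register state trace:
  MOV R2, 155  → R2 = 155 (0b10011011)
  MOV R5, 104  → R5 = 104 (0b01101000)
  XOR R2, R5  → R2 = 155 XOR 104 = 243 (0b11110011)
Final: R2 = 243

243


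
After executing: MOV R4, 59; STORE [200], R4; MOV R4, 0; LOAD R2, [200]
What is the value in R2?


Register and memory trace:
  MOV R4, 59  → R4 = 59
  STORE [200], R4  → mem[200] = 59
  MOV R4, 0  → R4 = 0
  LOAD R2, [200]  → R2 = mem[200] = 59
Final: R2 = 59

59


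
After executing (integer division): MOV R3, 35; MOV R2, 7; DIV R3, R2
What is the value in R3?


Register state trace:
  MOV R3, 35  → R3 = 35
  MOV R2, 7  → R2 = 7
  DIV R3, R2  → R3 = 35 // 7 = 5
Final: R3 = 5

5


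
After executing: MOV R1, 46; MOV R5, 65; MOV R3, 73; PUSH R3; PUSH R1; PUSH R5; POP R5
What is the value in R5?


Stack trace (top is rightmost):
  MOV R1, 46  → R1 = 46
  MOV R5, 65  → R5 = 65
  MOV R3, 73  → R3 = 73
  PUSH R3  → stack: [73]
  PUSH R1  → stack: [73, 46]
  PUSH R5  → stack: [73, 46, 65]
  POP R5  → R5 = 65, stack: [73, 46]
Final: R5 = 65

65


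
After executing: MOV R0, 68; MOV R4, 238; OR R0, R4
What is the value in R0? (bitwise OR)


Register state trace:
  MOV R0, 68  → R0 = 68 (0b01000100)
  MOV R4, 238  → R4 = 238 (0b11101110)
  OR R0, R4   → R0 = 68 OR 238 = 238 (0b11101110)
Final: R0 = 238

238


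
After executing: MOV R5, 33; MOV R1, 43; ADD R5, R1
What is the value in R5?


Register state trace:
  MOV R5, 33  → R5 = 33
  MOV R1, 43  → R1 = 43
  ADD R5, R1  → R5 = 33 + 43 = 76
Final: R5 = 76

76


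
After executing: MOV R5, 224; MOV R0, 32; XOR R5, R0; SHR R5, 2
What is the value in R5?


Register state trace:
  MOV R5, 224  → R5 = 224 (0b11100000)
  MOV R0, 32  → R0 = 32 (0b00100000)
  XOR R5, R0  → R5 = 224 XOR 32 = 192 (0b11000000)
  SHR R5, 2  → R5 = 192 >> 2 = 48
Final: R5 = 48

48


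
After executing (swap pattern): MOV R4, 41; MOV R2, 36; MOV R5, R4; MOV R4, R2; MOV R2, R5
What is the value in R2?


Register state trace (swap pattern):
  MOV R4, 41  → R4 = 41
  MOV R2, 36  → R2 = 36
  MOV R5, R4  → R5 = 41  (save R4)
  MOV R4, R2  → R4 = 36  (R4 gets R2's value)
  MOV R2, R5  → R2 = 41  (R2 gets saved value)
Final: R2 = 41

41


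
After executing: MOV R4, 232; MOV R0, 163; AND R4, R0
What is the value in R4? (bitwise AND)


Register state trace:
  MOV R4, 232  → R4 = 232 (0b11101000)
  MOV R0, 163  → R0 = 163 (0b10100011)
  AND R4, R0  → R4 = 232 AND 163 = 160 (0b10100000)
Final: R4 = 160

160


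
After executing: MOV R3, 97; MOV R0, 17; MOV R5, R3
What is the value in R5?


Register state trace:
  MOV R3, 97  → R3 = 97
  MOV R0, 17  → R0 = 17
  MOV R5, R3  → R5 = 97
Final: R5 = 97

97


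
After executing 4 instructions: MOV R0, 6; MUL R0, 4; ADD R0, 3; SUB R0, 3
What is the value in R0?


Register state trace:
  MOV R0, 6  → R0 = 6
  MUL R0, 4  → R0 = 6 * 4 = 24
  ADD R0, 3  → R0 = 24 + 3 = 27
  SUB R0, 3  → R0 = 27 - 3 = 24
Final: R0 = 24

24


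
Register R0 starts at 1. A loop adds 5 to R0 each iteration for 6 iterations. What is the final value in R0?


Starting value: R0 = 1
  Iter 1: R0 = 1 + 5 = 6
  Iter 2: R0 = 6 + 5 = 11
  Iter 3: R0 = 11 + 5 = 16
  Iter 4: R0 = 16 + 5 = 21
  Iter 5: R0 = 21 + 5 = 26
  Iter 6: R0 = 26 + 5 = 31
Final: R0 = 31

31


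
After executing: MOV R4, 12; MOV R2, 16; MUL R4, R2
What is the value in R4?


Register state trace:
  MOV R4, 12  → R4 = 12
  MOV R2, 16  → R2 = 16
  MUL R4, R2  → R4 = 12 * 16 = 192
Final: R4 = 192

192


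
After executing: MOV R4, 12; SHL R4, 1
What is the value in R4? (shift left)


Register state trace:
  MOV R4, 12  → R4 = 12
  SHL R4, 1  → R4 = 12 << 1 = 12 * 2^1 = 24
Final: R4 = 24

24


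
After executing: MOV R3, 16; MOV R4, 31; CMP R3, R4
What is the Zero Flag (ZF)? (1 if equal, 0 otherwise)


Register state trace:
  MOV R3, 16  → R3 = 16
  MOV R4, 31  → R4 = 31
  CMP R3, R4  → computes 16 - 31 = -15
  Result is nonzero, so values are not equal
ZF = 0

0


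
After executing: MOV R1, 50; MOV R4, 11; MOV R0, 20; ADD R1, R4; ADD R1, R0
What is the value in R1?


Register state trace:
  MOV R1, 50  → R1 = 50
  MOV R4, 11  → R4 = 11
  MOV R0, 20  → R0 = 20
  ADD R1, R4  → R1 = 50 + 11 = 61
  ADD R1, R0  → R1 = 61 + 20 = 81
Final: R1 = 81

81


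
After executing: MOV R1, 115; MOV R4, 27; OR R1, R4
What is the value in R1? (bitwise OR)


Register state trace:
  MOV R1, 115  → R1 = 115 (0b01110011)
  MOV R4, 27  → R4 = 27 (0b00011011)
  OR R1, R4   → R1 = 115 OR 27 = 123 (0b01111011)
Final: R1 = 123

123


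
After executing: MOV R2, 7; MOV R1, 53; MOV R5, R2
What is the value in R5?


Register state trace:
  MOV R2, 7  → R2 = 7
  MOV R1, 53  → R1 = 53
  MOV R5, R2  → R5 = 7
Final: R5 = 7

7


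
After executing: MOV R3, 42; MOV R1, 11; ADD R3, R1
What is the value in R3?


Register state trace:
  MOV R3, 42  → R3 = 42
  MOV R1, 11  → R1 = 11
  ADD R3, R1  → R3 = 42 + 11 = 53
Final: R3 = 53

53


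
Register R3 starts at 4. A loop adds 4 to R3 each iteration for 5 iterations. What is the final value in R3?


Starting value: R3 = 4
  Iter 1: R3 = 4 + 4 = 8
  Iter 2: R3 = 8 + 4 = 12
  Iter 3: R3 = 12 + 4 = 16
  Iter 4: R3 = 16 + 4 = 20
  Iter 5: R3 = 20 + 4 = 24
Final: R3 = 24

24


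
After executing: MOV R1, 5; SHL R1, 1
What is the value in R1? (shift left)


Register state trace:
  MOV R1, 5  → R1 = 5
  SHL R1, 1  → R1 = 5 << 1 = 5 * 2^1 = 10
Final: R1 = 10

10


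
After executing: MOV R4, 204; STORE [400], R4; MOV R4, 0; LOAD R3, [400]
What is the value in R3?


Register and memory trace:
  MOV R4, 204  → R4 = 204
  STORE [400], R4  → mem[400] = 204
  MOV R4, 0  → R4 = 0
  LOAD R3, [400]  → R3 = mem[400] = 204
Final: R3 = 204

204


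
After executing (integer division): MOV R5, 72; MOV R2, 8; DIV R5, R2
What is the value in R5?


Register state trace:
  MOV R5, 72  → R5 = 72
  MOV R2, 8  → R2 = 8
  DIV R5, R2  → R5 = 72 // 8 = 9
Final: R5 = 9

9


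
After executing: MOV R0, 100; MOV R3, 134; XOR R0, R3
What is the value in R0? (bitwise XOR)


Register state trace:
  MOV R0, 100  → R0 = 100 (0b01100100)
  MOV R3, 134  → R3 = 134 (0b10000110)
  XOR R0, R3  → R0 = 100 XOR 134 = 226 (0b11100010)
Final: R0 = 226

226


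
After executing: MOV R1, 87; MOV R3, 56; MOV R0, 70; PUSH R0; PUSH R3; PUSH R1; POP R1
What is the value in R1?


Stack trace (top is rightmost):
  MOV R1, 87  → R1 = 87
  MOV R3, 56  → R3 = 56
  MOV R0, 70  → R0 = 70
  PUSH R0  → stack: [70]
  PUSH R3  → stack: [70, 56]
  PUSH R1  → stack: [70, 56, 87]
  POP R1  → R1 = 87, stack: [70, 56]
Final: R1 = 87

87


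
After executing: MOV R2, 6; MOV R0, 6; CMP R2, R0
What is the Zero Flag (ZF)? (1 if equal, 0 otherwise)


Register state trace:
  MOV R2, 6  → R2 = 6
  MOV R0, 6  → R0 = 6
  CMP R2, R0  → computes 6 - 6 = 0
  Result is zero, so values are equal
ZF = 1

1


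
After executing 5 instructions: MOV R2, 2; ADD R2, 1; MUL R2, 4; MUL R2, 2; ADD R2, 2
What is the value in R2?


Register state trace:
  MOV R2, 2  → R2 = 2
  ADD R2, 1  → R2 = 2 + 1 = 3
  MUL R2, 4  → R2 = 3 * 4 = 12
  MUL R2, 2  → R2 = 12 * 2 = 24
  ADD R2, 2  → R2 = 24 + 2 = 26
Final: R2 = 26

26


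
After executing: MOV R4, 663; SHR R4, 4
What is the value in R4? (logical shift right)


Register state trace:
  MOV R4, 663  → R4 = 663
  SHR R4, 4  → R4 = 663 >> 4 = 663 // 2^4 = 41
Final: R4 = 41

41


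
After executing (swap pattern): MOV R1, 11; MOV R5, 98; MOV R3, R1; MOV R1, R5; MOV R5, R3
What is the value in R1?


Register state trace (swap pattern):
  MOV R1, 11  → R1 = 11
  MOV R5, 98  → R5 = 98
  MOV R3, R1  → R3 = 11  (save R1)
  MOV R1, R5  → R1 = 98  (R1 gets R5's value)
  MOV R5, R3  → R5 = 11  (R5 gets saved value)
Final: R1 = 98

98


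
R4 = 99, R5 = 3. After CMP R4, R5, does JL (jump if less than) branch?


Trace:
  R4 = 99, R5 = 3
  CMP R4, R5  → compares 99 vs 3
  JL checks: is 99 less than 3?
  99 > 3, so condition is false
Branch taken: No

No


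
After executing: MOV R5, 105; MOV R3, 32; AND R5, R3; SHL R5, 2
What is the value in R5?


Register state trace:
  MOV R5, 105  → R5 = 105 (0b01101001)
  MOV R3, 32  → R3 = 32 (0b00100000)
  AND R5, R3  → R5 = 105 AND 32 = 32 (0b00100000)
  SHL R5, 2  → R5 = 32 << 2 = 128
Final: R5 = 128

128


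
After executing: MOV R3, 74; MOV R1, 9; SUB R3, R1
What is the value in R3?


Register state trace:
  MOV R3, 74  → R3 = 74
  MOV R1, 9  → R1 = 9
  SUB R3, R1  → R3 = 74 - 9 = 65
Final: R3 = 65

65


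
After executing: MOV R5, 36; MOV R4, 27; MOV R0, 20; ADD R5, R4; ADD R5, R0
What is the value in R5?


Register state trace:
  MOV R5, 36  → R5 = 36
  MOV R4, 27  → R4 = 27
  MOV R0, 20  → R0 = 20
  ADD R5, R4  → R5 = 36 + 27 = 63
  ADD R5, R0  → R5 = 63 + 20 = 83
Final: R5 = 83

83


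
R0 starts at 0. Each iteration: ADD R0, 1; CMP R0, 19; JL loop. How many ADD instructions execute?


Loop trace (R0 starts at 0, target 19, step 1):
  ADD #1: R0 = 0 + 1 = 1  → 1 < 19, loop
  ADD #2: R0 = 1 + 1 = 2  → 2 < 19, loop
  ADD #3: R0 = 2 + 1 = 3  → 3 < 19, loop
  ADD #4: R0 = 3 + 1 = 4  → 4 < 19, loop
  ADD #5: R0 = 4 + 1 = 5  → 5 < 19, loop
  ADD #6: R0 = 5 + 1 = 6  → 6 < 19, loop
  ADD #7: R0 = 6 + 1 = 7  → 7 < 19, loop
  ADD #8: R0 = 7 + 1 = 8  → 8 < 19, loop
  ADD #9: R0 = 8 + 1 = 9  → 9 < 19, loop
  ADD #10: R0 = 9 + 1 = 10  → 10 < 19, loop
  ADD #11: R0 = 10 + 1 = 11  → 11 < 19, loop
  ADD #12: R0 = 11 + 1 = 12  → 12 < 19, loop
  ADD #13: R0 = 12 + 1 = 13  → 13 < 19, loop
  ADD #14: R0 = 13 + 1 = 14  → 14 < 19, loop
  ADD #15: R0 = 14 + 1 = 15  → 15 < 19, loop
  ADD #16: R0 = 15 + 1 = 16  → 16 < 19, loop
  ADD #17: R0 = 16 + 1 = 17  → 17 < 19, loop
  ADD #18: R0 = 17 + 1 = 18  → 18 < 19, loop
  ADD #19: R0 = 18 + 1 = 19  → 19 >= 19, exit
Total ADD instructions: 19

19


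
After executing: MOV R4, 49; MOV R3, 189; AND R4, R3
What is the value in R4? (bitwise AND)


Register state trace:
  MOV R4, 49  → R4 = 49 (0b00110001)
  MOV R3, 189  → R3 = 189 (0b10111101)
  AND R4, R3  → R4 = 49 AND 189 = 49 (0b00110001)
Final: R4 = 49

49


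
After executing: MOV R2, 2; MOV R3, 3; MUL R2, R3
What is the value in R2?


Register state trace:
  MOV R2, 2  → R2 = 2
  MOV R3, 3  → R3 = 3
  MUL R2, R3  → R2 = 2 * 3 = 6
Final: R2 = 6

6


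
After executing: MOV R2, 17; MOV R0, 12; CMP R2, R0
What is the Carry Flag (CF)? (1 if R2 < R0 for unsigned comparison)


Register state trace:
  MOV R2, 17  → R2 = 17
  MOV R0, 12  → R0 = 12
  CMP R2, R0  → unsigned 17 - 12: no borrow
  17 >= 12, so CF = 0
CF = 0

0


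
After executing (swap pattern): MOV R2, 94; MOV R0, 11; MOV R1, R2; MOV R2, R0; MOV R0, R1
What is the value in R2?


Register state trace (swap pattern):
  MOV R2, 94  → R2 = 94
  MOV R0, 11  → R0 = 11
  MOV R1, R2  → R1 = 94  (save R2)
  MOV R2, R0  → R2 = 11  (R2 gets R0's value)
  MOV R0, R1  → R0 = 94  (R0 gets saved value)
Final: R2 = 11

11


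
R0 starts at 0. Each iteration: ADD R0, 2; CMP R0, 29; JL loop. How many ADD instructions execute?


Loop trace (R0 starts at 0, target 29, step 2):
  ADD #1: R0 = 0 + 2 = 2  → 2 < 29, loop
  ADD #2: R0 = 2 + 2 = 4  → 4 < 29, loop
  ADD #3: R0 = 4 + 2 = 6  → 6 < 29, loop
  ADD #4: R0 = 6 + 2 = 8  → 8 < 29, loop
  ADD #5: R0 = 8 + 2 = 10  → 10 < 29, loop
  ADD #6: R0 = 10 + 2 = 12  → 12 < 29, loop
  ADD #7: R0 = 12 + 2 = 14  → 14 < 29, loop
  ADD #8: R0 = 14 + 2 = 16  → 16 < 29, loop
  ADD #9: R0 = 16 + 2 = 18  → 18 < 29, loop
  ADD #10: R0 = 18 + 2 = 20  → 20 < 29, loop
  ADD #11: R0 = 20 + 2 = 22  → 22 < 29, loop
  ADD #12: R0 = 22 + 2 = 24  → 24 < 29, loop
  ADD #13: R0 = 24 + 2 = 26  → 26 < 29, loop
  ADD #14: R0 = 26 + 2 = 28  → 28 < 29, loop
  ADD #15: R0 = 28 + 2 = 30  → 30 >= 29, exit
Total ADD instructions: 15

15


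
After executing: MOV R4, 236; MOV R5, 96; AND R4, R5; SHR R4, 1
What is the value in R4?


Register state trace:
  MOV R4, 236  → R4 = 236 (0b11101100)
  MOV R5, 96  → R5 = 96 (0b01100000)
  AND R4, R5  → R4 = 236 AND 96 = 96 (0b01100000)
  SHR R4, 1  → R4 = 96 >> 1 = 48
Final: R4 = 48

48


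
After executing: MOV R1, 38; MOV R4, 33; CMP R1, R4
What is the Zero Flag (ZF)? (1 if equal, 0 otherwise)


Register state trace:
  MOV R1, 38  → R1 = 38
  MOV R4, 33  → R4 = 33
  CMP R1, R4  → computes 38 - 33 = 5
  Result is nonzero, so values are not equal
ZF = 0

0


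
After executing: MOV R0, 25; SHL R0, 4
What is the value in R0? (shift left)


Register state trace:
  MOV R0, 25  → R0 = 25
  SHL R0, 4  → R0 = 25 << 4 = 25 * 2^4 = 400
Final: R0 = 400

400


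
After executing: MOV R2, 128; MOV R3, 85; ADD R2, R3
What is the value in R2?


Register state trace:
  MOV R2, 128  → R2 = 128
  MOV R3, 85  → R3 = 85
  ADD R2, R3  → R2 = 128 + 85 = 213
Final: R2 = 213

213


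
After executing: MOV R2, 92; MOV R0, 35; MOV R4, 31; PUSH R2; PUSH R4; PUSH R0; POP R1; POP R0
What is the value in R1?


Stack trace (top is rightmost):
  MOV R2, 92  → R2 = 92
  MOV R0, 35  → R0 = 35
  MOV R4, 31  → R4 = 31
  PUSH R2  → stack: [92]
  PUSH R4  → stack: [92, 31]
  PUSH R0  → stack: [92, 31, 35]
  POP R1  → R1 = 35, stack: [92, 31]
  POP R0  → R0 = 31, stack: [92]
Final: R1 = 35

35


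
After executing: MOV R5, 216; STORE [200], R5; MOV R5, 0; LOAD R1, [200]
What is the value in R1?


Register and memory trace:
  MOV R5, 216  → R5 = 216
  STORE [200], R5  → mem[200] = 216
  MOV R5, 0  → R5 = 0
  LOAD R1, [200]  → R1 = mem[200] = 216
Final: R1 = 216

216


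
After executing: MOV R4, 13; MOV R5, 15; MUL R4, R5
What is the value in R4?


Register state trace:
  MOV R4, 13  → R4 = 13
  MOV R5, 15  → R5 = 15
  MUL R4, R5  → R4 = 13 * 15 = 195
Final: R4 = 195

195


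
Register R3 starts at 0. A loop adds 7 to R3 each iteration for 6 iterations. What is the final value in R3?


Starting value: R3 = 0
  Iter 1: R3 = 0 + 7 = 7
  Iter 2: R3 = 7 + 7 = 14
  Iter 3: R3 = 14 + 7 = 21
  Iter 4: R3 = 21 + 7 = 28
  Iter 5: R3 = 28 + 7 = 35
  Iter 6: R3 = 35 + 7 = 42
Final: R3 = 42

42


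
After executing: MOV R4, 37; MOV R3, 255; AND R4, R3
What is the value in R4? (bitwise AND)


Register state trace:
  MOV R4, 37  → R4 = 37 (0b00100101)
  MOV R3, 255  → R3 = 255 (0b11111111)
  AND R4, R3  → R4 = 37 AND 255 = 37 (0b00100101)
Final: R4 = 37

37


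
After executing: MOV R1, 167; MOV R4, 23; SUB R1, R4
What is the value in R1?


Register state trace:
  MOV R1, 167  → R1 = 167
  MOV R4, 23  → R4 = 23
  SUB R1, R4  → R1 = 167 - 23 = 144
Final: R1 = 144

144


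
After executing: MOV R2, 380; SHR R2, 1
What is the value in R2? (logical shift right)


Register state trace:
  MOV R2, 380  → R2 = 380
  SHR R2, 1  → R2 = 380 >> 1 = 380 // 2^1 = 190
Final: R2 = 190

190


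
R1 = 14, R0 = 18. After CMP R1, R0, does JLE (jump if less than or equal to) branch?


Trace:
  R1 = 14, R0 = 18
  CMP R1, R0  → compares 14 vs 18
  JLE checks: is 14 less than or equal to 18?
  14 < 18, so condition is true
Branch taken: Yes

Yes


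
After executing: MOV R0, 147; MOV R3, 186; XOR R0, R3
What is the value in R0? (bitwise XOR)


Register state trace:
  MOV R0, 147  → R0 = 147 (0b10010011)
  MOV R3, 186  → R3 = 186 (0b10111010)
  XOR R0, R3  → R0 = 147 XOR 186 = 41 (0b00101001)
Final: R0 = 41

41


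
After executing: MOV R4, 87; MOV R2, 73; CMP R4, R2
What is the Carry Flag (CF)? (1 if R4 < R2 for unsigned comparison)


Register state trace:
  MOV R4, 87  → R4 = 87
  MOV R2, 73  → R2 = 73
  CMP R4, R2  → unsigned 87 - 73: no borrow
  87 >= 73, so CF = 0
CF = 0

0


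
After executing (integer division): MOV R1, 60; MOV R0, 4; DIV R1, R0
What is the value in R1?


Register state trace:
  MOV R1, 60  → R1 = 60
  MOV R0, 4  → R0 = 4
  DIV R1, R0  → R1 = 60 // 4 = 15
Final: R1 = 15

15


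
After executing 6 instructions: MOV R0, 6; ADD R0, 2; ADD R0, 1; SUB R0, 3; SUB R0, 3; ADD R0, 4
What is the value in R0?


Register state trace:
  MOV R0, 6  → R0 = 6
  ADD R0, 2  → R0 = 6 + 2 = 8
  ADD R0, 1  → R0 = 8 + 1 = 9
  SUB R0, 3  → R0 = 9 - 3 = 6
  SUB R0, 3  → R0 = 6 - 3 = 3
  ADD R0, 4  → R0 = 3 + 4 = 7
Final: R0 = 7

7


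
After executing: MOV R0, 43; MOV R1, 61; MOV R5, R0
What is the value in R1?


Register state trace:
  MOV R0, 43  → R0 = 43
  MOV R1, 61  → R1 = 61
  MOV R5, R0  → R5 = 43
Final: R1 = 61

61


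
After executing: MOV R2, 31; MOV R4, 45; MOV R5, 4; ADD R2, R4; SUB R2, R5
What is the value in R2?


Register state trace:
  MOV R2, 31  → R2 = 31
  MOV R4, 45  → R4 = 45
  MOV R5, 4  → R5 = 4
  ADD R2, R4  → R2 = 31 + 45 = 76
  SUB R2, R5  → R2 = 76 - 4 = 72
Final: R2 = 72

72


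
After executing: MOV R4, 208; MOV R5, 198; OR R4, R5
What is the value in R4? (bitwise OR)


Register state trace:
  MOV R4, 208  → R4 = 208 (0b11010000)
  MOV R5, 198  → R5 = 198 (0b11000110)
  OR R4, R5   → R4 = 208 OR 198 = 214 (0b11010110)
Final: R4 = 214

214


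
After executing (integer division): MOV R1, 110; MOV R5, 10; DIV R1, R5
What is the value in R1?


Register state trace:
  MOV R1, 110  → R1 = 110
  MOV R5, 10  → R5 = 10
  DIV R1, R5  → R1 = 110 // 10 = 11
Final: R1 = 11

11


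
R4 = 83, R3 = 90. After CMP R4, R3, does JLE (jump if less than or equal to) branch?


Trace:
  R4 = 83, R3 = 90
  CMP R4, R3  → compares 83 vs 90
  JLE checks: is 83 less than or equal to 90?
  83 < 90, so condition is true
Branch taken: Yes

Yes


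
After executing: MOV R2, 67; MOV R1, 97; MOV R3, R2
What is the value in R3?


Register state trace:
  MOV R2, 67  → R2 = 67
  MOV R1, 97  → R1 = 97
  MOV R3, R2  → R3 = 67
Final: R3 = 67

67


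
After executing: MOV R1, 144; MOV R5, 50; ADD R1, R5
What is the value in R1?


Register state trace:
  MOV R1, 144  → R1 = 144
  MOV R5, 50  → R5 = 50
  ADD R1, R5  → R1 = 144 + 50 = 194
Final: R1 = 194

194


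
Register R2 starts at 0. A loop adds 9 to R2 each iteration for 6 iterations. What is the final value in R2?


Starting value: R2 = 0
  Iter 1: R2 = 0 + 9 = 9
  Iter 2: R2 = 9 + 9 = 18
  Iter 3: R2 = 18 + 9 = 27
  Iter 4: R2 = 27 + 9 = 36
  Iter 5: R2 = 36 + 9 = 45
  Iter 6: R2 = 45 + 9 = 54
Final: R2 = 54

54


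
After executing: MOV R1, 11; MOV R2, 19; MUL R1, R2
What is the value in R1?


Register state trace:
  MOV R1, 11  → R1 = 11
  MOV R2, 19  → R2 = 19
  MUL R1, R2  → R1 = 11 * 19 = 209
Final: R1 = 209

209


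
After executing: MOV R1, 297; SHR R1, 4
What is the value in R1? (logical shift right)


Register state trace:
  MOV R1, 297  → R1 = 297
  SHR R1, 4  → R1 = 297 >> 4 = 297 // 2^4 = 18
Final: R1 = 18

18


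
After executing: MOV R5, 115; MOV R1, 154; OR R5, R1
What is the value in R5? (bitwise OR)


Register state trace:
  MOV R5, 115  → R5 = 115 (0b01110011)
  MOV R1, 154  → R1 = 154 (0b10011010)
  OR R5, R1   → R5 = 115 OR 154 = 251 (0b11111011)
Final: R5 = 251

251


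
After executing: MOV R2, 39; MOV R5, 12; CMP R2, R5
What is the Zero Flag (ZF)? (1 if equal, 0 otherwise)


Register state trace:
  MOV R2, 39  → R2 = 39
  MOV R5, 12  → R5 = 12
  CMP R2, R5  → computes 39 - 12 = 27
  Result is nonzero, so values are not equal
ZF = 0

0


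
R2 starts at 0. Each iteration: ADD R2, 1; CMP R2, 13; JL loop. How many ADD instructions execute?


Loop trace (R2 starts at 0, target 13, step 1):
  ADD #1: R2 = 0 + 1 = 1  → 1 < 13, loop
  ADD #2: R2 = 1 + 1 = 2  → 2 < 13, loop
  ADD #3: R2 = 2 + 1 = 3  → 3 < 13, loop
  ADD #4: R2 = 3 + 1 = 4  → 4 < 13, loop
  ADD #5: R2 = 4 + 1 = 5  → 5 < 13, loop
  ADD #6: R2 = 5 + 1 = 6  → 6 < 13, loop
  ADD #7: R2 = 6 + 1 = 7  → 7 < 13, loop
  ADD #8: R2 = 7 + 1 = 8  → 8 < 13, loop
  ADD #9: R2 = 8 + 1 = 9  → 9 < 13, loop
  ADD #10: R2 = 9 + 1 = 10  → 10 < 13, loop
  ADD #11: R2 = 10 + 1 = 11  → 11 < 13, loop
  ADD #12: R2 = 11 + 1 = 12  → 12 < 13, loop
  ADD #13: R2 = 12 + 1 = 13  → 13 >= 13, exit
Total ADD instructions: 13

13


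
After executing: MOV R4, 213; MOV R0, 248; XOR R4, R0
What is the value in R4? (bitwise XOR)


Register state trace:
  MOV R4, 213  → R4 = 213 (0b11010101)
  MOV R0, 248  → R0 = 248 (0b11111000)
  XOR R4, R0  → R4 = 213 XOR 248 = 45 (0b00101101)
Final: R4 = 45

45


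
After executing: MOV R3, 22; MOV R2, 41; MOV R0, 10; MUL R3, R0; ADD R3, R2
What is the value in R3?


Register state trace:
  MOV R3, 22  → R3 = 22
  MOV R2, 41  → R2 = 41
  MOV R0, 10  → R0 = 10
  MUL R3, R0  → R3 = 22 * 10 = 220
  ADD R3, R2  → R3 = 220 + 41 = 261
Final: R3 = 261

261


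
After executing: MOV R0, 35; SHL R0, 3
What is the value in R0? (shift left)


Register state trace:
  MOV R0, 35  → R0 = 35
  SHL R0, 3  → R0 = 35 << 3 = 35 * 2^3 = 280
Final: R0 = 280

280


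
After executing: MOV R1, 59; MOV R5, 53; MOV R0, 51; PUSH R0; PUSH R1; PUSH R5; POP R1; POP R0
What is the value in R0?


Stack trace (top is rightmost):
  MOV R1, 59  → R1 = 59
  MOV R5, 53  → R5 = 53
  MOV R0, 51  → R0 = 51
  PUSH R0  → stack: [51]
  PUSH R1  → stack: [51, 59]
  PUSH R5  → stack: [51, 59, 53]
  POP R1  → R1 = 53, stack: [51, 59]
  POP R0  → R0 = 59, stack: [51]
Final: R0 = 59

59


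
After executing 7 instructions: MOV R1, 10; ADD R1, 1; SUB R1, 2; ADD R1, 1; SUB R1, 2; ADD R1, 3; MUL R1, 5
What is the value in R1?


Register state trace:
  MOV R1, 10  → R1 = 10
  ADD R1, 1  → R1 = 10 + 1 = 11
  SUB R1, 2  → R1 = 11 - 2 = 9
  ADD R1, 1  → R1 = 9 + 1 = 10
  SUB R1, 2  → R1 = 10 - 2 = 8
  ADD R1, 3  → R1 = 8 + 3 = 11
  MUL R1, 5  → R1 = 11 * 5 = 55
Final: R1 = 55

55


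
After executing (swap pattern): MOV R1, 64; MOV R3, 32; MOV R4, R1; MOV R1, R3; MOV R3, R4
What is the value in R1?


Register state trace (swap pattern):
  MOV R1, 64  → R1 = 64
  MOV R3, 32  → R3 = 32
  MOV R4, R1  → R4 = 64  (save R1)
  MOV R1, R3  → R1 = 32  (R1 gets R3's value)
  MOV R3, R4  → R3 = 64  (R3 gets saved value)
Final: R1 = 32

32


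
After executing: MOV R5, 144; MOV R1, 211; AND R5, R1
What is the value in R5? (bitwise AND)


Register state trace:
  MOV R5, 144  → R5 = 144 (0b10010000)
  MOV R1, 211  → R1 = 211 (0b11010011)
  AND R5, R1  → R5 = 144 AND 211 = 144 (0b10010000)
Final: R5 = 144

144


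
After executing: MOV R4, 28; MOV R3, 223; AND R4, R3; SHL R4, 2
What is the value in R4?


Register state trace:
  MOV R4, 28  → R4 = 28 (0b00011100)
  MOV R3, 223  → R3 = 223 (0b11011111)
  AND R4, R3  → R4 = 28 AND 223 = 28 (0b00011100)
  SHL R4, 2  → R4 = 28 << 2 = 112
Final: R4 = 112

112


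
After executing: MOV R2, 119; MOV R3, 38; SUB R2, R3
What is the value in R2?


Register state trace:
  MOV R2, 119  → R2 = 119
  MOV R3, 38  → R3 = 38
  SUB R2, R3  → R2 = 119 - 38 = 81
Final: R2 = 81

81


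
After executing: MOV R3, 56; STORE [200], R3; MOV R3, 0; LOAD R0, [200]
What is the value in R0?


Register and memory trace:
  MOV R3, 56  → R3 = 56
  STORE [200], R3  → mem[200] = 56
  MOV R3, 0  → R3 = 0
  LOAD R0, [200]  → R0 = mem[200] = 56
Final: R0 = 56

56


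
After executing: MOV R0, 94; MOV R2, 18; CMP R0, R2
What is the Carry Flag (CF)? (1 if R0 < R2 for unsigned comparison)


Register state trace:
  MOV R0, 94  → R0 = 94
  MOV R2, 18  → R2 = 18
  CMP R0, R2  → unsigned 94 - 18: no borrow
  94 >= 18, so CF = 0
CF = 0

0


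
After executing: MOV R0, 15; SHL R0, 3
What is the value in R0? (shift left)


Register state trace:
  MOV R0, 15  → R0 = 15
  SHL R0, 3  → R0 = 15 << 3 = 15 * 2^3 = 120
Final: R0 = 120

120


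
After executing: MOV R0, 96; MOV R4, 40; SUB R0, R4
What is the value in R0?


Register state trace:
  MOV R0, 96  → R0 = 96
  MOV R4, 40  → R4 = 40
  SUB R0, R4  → R0 = 96 - 40 = 56
Final: R0 = 56

56


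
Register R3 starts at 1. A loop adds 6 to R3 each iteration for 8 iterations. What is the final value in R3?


Starting value: R3 = 1
  Iter 1: R3 = 1 + 6 = 7
  Iter 2: R3 = 7 + 6 = 13
  Iter 3: R3 = 13 + 6 = 19
  Iter 4: R3 = 19 + 6 = 25
  Iter 5: R3 = 25 + 6 = 31
  Iter 6: R3 = 31 + 6 = 37
  Iter 7: R3 = 37 + 6 = 43
  Iter 8: R3 = 43 + 6 = 49
Final: R3 = 49

49


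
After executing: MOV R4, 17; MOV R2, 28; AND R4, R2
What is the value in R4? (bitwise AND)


Register state trace:
  MOV R4, 17  → R4 = 17 (0b00010001)
  MOV R2, 28  → R2 = 28 (0b00011100)
  AND R4, R2  → R4 = 17 AND 28 = 16 (0b00010000)
Final: R4 = 16

16


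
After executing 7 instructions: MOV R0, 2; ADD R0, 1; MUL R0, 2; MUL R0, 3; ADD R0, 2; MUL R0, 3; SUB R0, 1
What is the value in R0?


Register state trace:
  MOV R0, 2  → R0 = 2
  ADD R0, 1  → R0 = 2 + 1 = 3
  MUL R0, 2  → R0 = 3 * 2 = 6
  MUL R0, 3  → R0 = 6 * 3 = 18
  ADD R0, 2  → R0 = 18 + 2 = 20
  MUL R0, 3  → R0 = 20 * 3 = 60
  SUB R0, 1  → R0 = 60 - 1 = 59
Final: R0 = 59

59


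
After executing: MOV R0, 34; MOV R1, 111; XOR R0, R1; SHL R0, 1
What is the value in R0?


Register state trace:
  MOV R0, 34  → R0 = 34 (0b00100010)
  MOV R1, 111  → R1 = 111 (0b01101111)
  XOR R0, R1  → R0 = 34 XOR 111 = 77 (0b01001101)
  SHL R0, 1  → R0 = 77 << 1 = 154
Final: R0 = 154

154


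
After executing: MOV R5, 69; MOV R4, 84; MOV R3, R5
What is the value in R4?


Register state trace:
  MOV R5, 69  → R5 = 69
  MOV R4, 84  → R4 = 84
  MOV R3, R5  → R3 = 69
Final: R4 = 84

84


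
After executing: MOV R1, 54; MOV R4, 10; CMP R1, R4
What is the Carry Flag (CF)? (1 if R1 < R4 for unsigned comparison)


Register state trace:
  MOV R1, 54  → R1 = 54
  MOV R4, 10  → R4 = 10
  CMP R1, R4  → unsigned 54 - 10: no borrow
  54 >= 10, so CF = 0
CF = 0

0


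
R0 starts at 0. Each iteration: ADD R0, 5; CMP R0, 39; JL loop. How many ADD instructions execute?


Loop trace (R0 starts at 0, target 39, step 5):
  ADD #1: R0 = 0 + 5 = 5  → 5 < 39, loop
  ADD #2: R0 = 5 + 5 = 10  → 10 < 39, loop
  ADD #3: R0 = 10 + 5 = 15  → 15 < 39, loop
  ADD #4: R0 = 15 + 5 = 20  → 20 < 39, loop
  ADD #5: R0 = 20 + 5 = 25  → 25 < 39, loop
  ADD #6: R0 = 25 + 5 = 30  → 30 < 39, loop
  ADD #7: R0 = 30 + 5 = 35  → 35 < 39, loop
  ADD #8: R0 = 35 + 5 = 40  → 40 >= 39, exit
Total ADD instructions: 8

8


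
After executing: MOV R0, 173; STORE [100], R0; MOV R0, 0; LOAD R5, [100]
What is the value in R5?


Register and memory trace:
  MOV R0, 173  → R0 = 173
  STORE [100], R0  → mem[100] = 173
  MOV R0, 0  → R0 = 0
  LOAD R5, [100]  → R5 = mem[100] = 173
Final: R5 = 173

173


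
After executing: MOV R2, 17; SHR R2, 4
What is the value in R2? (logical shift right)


Register state trace:
  MOV R2, 17  → R2 = 17
  SHR R2, 4  → R2 = 17 >> 4 = 17 // 2^4 = 1
Final: R2 = 1

1


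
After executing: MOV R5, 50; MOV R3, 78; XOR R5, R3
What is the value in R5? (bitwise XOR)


Register state trace:
  MOV R5, 50  → R5 = 50 (0b00110010)
  MOV R3, 78  → R3 = 78 (0b01001110)
  XOR R5, R3  → R5 = 50 XOR 78 = 124 (0b01111100)
Final: R5 = 124

124


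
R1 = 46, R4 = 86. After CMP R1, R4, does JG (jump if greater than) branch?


Trace:
  R1 = 46, R4 = 86
  CMP R1, R4  → compares 46 vs 86
  JG checks: is 46 greater than 86?
  46 < 86, so condition is false
Branch taken: No

No


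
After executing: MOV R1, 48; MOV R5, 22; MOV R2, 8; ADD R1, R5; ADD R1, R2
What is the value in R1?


Register state trace:
  MOV R1, 48  → R1 = 48
  MOV R5, 22  → R5 = 22
  MOV R2, 8  → R2 = 8
  ADD R1, R5  → R1 = 48 + 22 = 70
  ADD R1, R2  → R1 = 70 + 8 = 78
Final: R1 = 78

78


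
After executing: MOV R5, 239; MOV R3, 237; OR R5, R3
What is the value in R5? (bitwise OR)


Register state trace:
  MOV R5, 239  → R5 = 239 (0b11101111)
  MOV R3, 237  → R3 = 237 (0b11101101)
  OR R5, R3   → R5 = 239 OR 237 = 239 (0b11101111)
Final: R5 = 239

239


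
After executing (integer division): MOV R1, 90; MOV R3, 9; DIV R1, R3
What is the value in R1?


Register state trace:
  MOV R1, 90  → R1 = 90
  MOV R3, 9  → R3 = 9
  DIV R1, R3  → R1 = 90 // 9 = 10
Final: R1 = 10

10


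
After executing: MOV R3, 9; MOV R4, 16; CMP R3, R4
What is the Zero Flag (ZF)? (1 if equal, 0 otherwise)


Register state trace:
  MOV R3, 9  → R3 = 9
  MOV R4, 16  → R4 = 16
  CMP R3, R4  → computes 9 - 16 = -7
  Result is nonzero, so values are not equal
ZF = 0

0


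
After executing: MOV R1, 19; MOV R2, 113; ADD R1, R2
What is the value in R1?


Register state trace:
  MOV R1, 19  → R1 = 19
  MOV R2, 113  → R2 = 113
  ADD R1, R2  → R1 = 19 + 113 = 132
Final: R1 = 132

132


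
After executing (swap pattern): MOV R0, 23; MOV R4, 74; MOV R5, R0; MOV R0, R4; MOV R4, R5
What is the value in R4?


Register state trace (swap pattern):
  MOV R0, 23  → R0 = 23
  MOV R4, 74  → R4 = 74
  MOV R5, R0  → R5 = 23  (save R0)
  MOV R0, R4  → R0 = 74  (R0 gets R4's value)
  MOV R4, R5  → R4 = 23  (R4 gets saved value)
Final: R4 = 23

23


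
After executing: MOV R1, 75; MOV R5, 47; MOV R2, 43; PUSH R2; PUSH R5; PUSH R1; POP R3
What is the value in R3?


Stack trace (top is rightmost):
  MOV R1, 75  → R1 = 75
  MOV R5, 47  → R5 = 47
  MOV R2, 43  → R2 = 43
  PUSH R2  → stack: [43]
  PUSH R5  → stack: [43, 47]
  PUSH R1  → stack: [43, 47, 75]
  POP R3  → R3 = 75, stack: [43, 47]
Final: R3 = 75

75


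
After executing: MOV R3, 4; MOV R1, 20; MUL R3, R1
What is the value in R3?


Register state trace:
  MOV R3, 4  → R3 = 4
  MOV R1, 20  → R1 = 20
  MUL R3, R1  → R3 = 4 * 20 = 80
Final: R3 = 80

80


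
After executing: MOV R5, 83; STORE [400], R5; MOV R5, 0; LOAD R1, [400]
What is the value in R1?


Register and memory trace:
  MOV R5, 83  → R5 = 83
  STORE [400], R5  → mem[400] = 83
  MOV R5, 0  → R5 = 0
  LOAD R1, [400]  → R1 = mem[400] = 83
Final: R1 = 83

83
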